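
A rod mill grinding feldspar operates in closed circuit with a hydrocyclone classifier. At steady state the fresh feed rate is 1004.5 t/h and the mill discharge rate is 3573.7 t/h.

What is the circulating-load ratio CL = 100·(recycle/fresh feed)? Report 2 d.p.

M = F + R at steady state, so:
R = M − F = 3573.7 − 1004.5 = 2569.2 t/h
CL = 100·R/F = 100·2569.2/1004.5 = 255.77 %

CL = 255.77 %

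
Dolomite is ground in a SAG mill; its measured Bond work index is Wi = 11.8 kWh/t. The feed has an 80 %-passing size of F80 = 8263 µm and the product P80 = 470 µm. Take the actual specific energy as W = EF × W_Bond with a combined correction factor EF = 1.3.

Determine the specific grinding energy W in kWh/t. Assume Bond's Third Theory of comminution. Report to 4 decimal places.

W = 10 Wi (P80^-0.5 − F80^-0.5)
1/√470 = 0.046127;  1/√8263 = 0.011001
W = 10·11.8·(0.046127 − 0.011001) = 4.1448 kWh/t
Apply correction: 4.1448 × 1.3 = 5.3883 kWh/t

W = 5.3883 kWh/t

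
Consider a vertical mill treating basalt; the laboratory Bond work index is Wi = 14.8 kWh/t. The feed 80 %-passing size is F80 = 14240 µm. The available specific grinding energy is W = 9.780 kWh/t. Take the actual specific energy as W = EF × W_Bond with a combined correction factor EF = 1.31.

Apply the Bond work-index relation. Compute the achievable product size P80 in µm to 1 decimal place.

W = 10 Wi (P80^-0.5 − F80^-0.5)
W_Bond = W / EF = 9.780 / 1.31 = 7.4656 kWh/t
⇒ 1/√P80 = W_Bond/(10·Wi) + 1/√F80
  = 7.4656/(10·14.8) + 1/√14240 = 0.050444 + 0.008380 = 0.058824
P80 = (1/0.058824)² = 17.0000² = 289.00 µm

P80 = 289.0 µm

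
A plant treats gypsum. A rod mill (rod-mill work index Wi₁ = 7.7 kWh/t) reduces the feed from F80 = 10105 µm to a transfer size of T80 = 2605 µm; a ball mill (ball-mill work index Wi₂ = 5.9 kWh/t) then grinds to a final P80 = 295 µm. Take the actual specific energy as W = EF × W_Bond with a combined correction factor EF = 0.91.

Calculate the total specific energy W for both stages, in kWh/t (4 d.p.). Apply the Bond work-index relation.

W_Bond = 10·Wi·(1/√P₈₀ − 1/√F₈₀)
Stage 1 (10105→2605 µm, Wi₁=7.7): W₁ = 10·7.7·(0.019593 − 0.009948) = 0.7427 kWh/t
Stage 2 (2605→295 µm, Wi₂=5.9): W₂ = 10·5.9·(0.058222 − 0.019593) = 2.2791 kWh/t
W = W₁ + W₂ = 0.7427 + 2.2791 = 3.0218 kWh/t
Apply correction: 3.0218 × 0.91 = 2.7498 kWh/t

W = 2.7498 kWh/t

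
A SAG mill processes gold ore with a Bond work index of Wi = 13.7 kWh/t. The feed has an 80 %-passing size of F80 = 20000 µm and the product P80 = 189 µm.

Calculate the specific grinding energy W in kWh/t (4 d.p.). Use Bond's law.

W = 8.9965 kWh/t

W = 10·Wi·(P80^(-½) − F80^(-½))
1/√189 = 0.072739;  1/√20000 = 0.007071
W = 10·13.7·(0.072739 − 0.007071) = 8.9965 kWh/t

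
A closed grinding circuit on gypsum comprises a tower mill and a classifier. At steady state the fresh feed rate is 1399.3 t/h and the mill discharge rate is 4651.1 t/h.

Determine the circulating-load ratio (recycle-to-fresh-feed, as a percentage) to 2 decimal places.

CL = 232.39 %

Steady state: M = F + R.
R = M − F = 4651.1 − 1399.3 = 3251.8 t/h
CL = 100·R/F = 100·3251.8/1399.3 = 232.39 %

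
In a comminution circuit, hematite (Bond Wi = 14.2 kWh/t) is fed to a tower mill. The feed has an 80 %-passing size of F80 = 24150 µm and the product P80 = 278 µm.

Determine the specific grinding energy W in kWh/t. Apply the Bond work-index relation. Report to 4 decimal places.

W = 10 Wi (1/√P80 − 1/√F80)  [Bond]
1/√278 = 0.059976;  1/√24150 = 0.006435
W = 10·14.2·(0.059976 − 0.006435) = 7.6028 kWh/t

W = 7.6028 kWh/t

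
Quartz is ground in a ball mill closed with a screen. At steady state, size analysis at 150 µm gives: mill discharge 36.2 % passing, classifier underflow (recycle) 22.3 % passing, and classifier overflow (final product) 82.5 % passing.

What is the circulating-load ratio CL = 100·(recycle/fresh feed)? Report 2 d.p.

Two-product formula at 150 µm:
d + r·d = r·u + o → r(d−u) = o−d
r = (82.5 − 36.2)/(36.2 − 22.3) = 46.3/13.9 = 3.3309
CL = 100·r = 333.09 %

CL = 333.09 %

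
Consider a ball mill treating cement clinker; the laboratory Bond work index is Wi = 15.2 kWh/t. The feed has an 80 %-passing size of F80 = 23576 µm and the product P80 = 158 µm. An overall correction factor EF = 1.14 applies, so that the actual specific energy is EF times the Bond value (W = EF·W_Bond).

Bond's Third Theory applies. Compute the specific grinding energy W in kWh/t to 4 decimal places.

W = 12.6569 kWh/t

W = 10 Wi / √P80 − 10 Wi / √F80
1/√158 = 0.079556;  1/√23576 = 0.006513
W = 10·15.2·(0.079556 − 0.006513) = 11.1025 kWh/t
Apply correction: 11.1025 × 1.14 = 12.6569 kWh/t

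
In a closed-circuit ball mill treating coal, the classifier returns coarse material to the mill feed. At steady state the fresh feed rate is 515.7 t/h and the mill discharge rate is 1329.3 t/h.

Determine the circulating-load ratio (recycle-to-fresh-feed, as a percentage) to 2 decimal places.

CL = 157.77 %

Discharge = new feed + return, hence
R = M − F = 1329.3 − 515.7 = 813.6 t/h
CL = 100·R/F = 100·813.6/515.7 = 157.77 %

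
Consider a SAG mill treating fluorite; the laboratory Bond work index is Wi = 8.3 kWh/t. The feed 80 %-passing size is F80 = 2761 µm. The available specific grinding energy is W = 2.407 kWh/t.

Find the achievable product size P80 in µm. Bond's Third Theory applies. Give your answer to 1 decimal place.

W_Bond = 10·Wi·(1/√P₈₀ − 1/√F₈₀)
⇒ 1/√P80 = W/(10·Wi) + 1/√F80
  = 2.4070/(10·8.3) + 1/√2761 = 0.029000 + 0.019031 = 0.048031
P80 = (1/0.048031)² = 20.8198² = 433.46 µm

P80 = 433.5 µm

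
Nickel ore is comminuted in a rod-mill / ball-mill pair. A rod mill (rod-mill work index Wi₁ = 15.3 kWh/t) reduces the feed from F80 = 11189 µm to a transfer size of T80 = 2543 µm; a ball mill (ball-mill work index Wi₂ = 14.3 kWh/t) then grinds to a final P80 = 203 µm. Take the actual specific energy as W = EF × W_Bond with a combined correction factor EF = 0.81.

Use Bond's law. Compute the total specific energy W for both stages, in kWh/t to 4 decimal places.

W = 7.1187 kWh/t

Bond:  W = 10 Wi (1/√P − 1/√F)
Stage 1 (11189→2543 µm, Wi₁=15.3): W₁ = 10·15.3·(0.019830 − 0.009454) = 1.5876 kWh/t
Stage 2 (2543→203 µm, Wi₂=14.3): W₂ = 10·14.3·(0.070186 − 0.019830) = 7.2009 kWh/t
W = W₁ + W₂ = 1.5876 + 7.2009 = 8.7885 kWh/t
Corrected W = EF·W_Bond = 0.81·8.7885 = 7.1187 kWh/t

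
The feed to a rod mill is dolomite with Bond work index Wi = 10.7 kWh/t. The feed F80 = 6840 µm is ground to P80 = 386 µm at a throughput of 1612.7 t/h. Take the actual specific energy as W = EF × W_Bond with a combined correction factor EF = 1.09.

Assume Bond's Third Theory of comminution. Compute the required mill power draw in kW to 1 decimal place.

P = 7299.3 kW

W_Bond = 10·Wi·(1/√P₈₀ − 1/√F₈₀)
W = 10·10.7·(1/√386 − 1/√6840) = 10·10.7·(0.038807) = 4.1524 kWh/t
Apply correction: 4.1524 × 1.09 = 4.5261 kWh/t
Power = W × throughput = 4.5261 kWh/t × 1612.7 t/h = 7299.3 kW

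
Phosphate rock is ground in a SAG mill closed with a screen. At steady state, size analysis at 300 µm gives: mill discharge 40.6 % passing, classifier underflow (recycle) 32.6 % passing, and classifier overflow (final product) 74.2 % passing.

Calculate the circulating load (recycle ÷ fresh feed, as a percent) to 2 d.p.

Let r = R/F. Size balance at 300 µm:
d + r·d = r·u + o → r(d−u) = o−d
r = (74.2 − 40.6)/(40.6 − 32.6) = 33.6/8.0 = 4.2000
CL = 100·r = 420.00 %

CL = 420.00 %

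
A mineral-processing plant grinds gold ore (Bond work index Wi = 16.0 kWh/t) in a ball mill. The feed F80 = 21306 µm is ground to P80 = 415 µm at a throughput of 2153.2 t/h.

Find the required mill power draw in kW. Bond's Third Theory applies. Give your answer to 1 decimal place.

W = 10 Wi (1/√P80 − 1/√F80)  [Bond]
W = 10·16.0·(1/√415 − 1/√21306) = 10·16.0·(0.042237) = 6.7579 kWh/t
P = W·T = 6.7579·2153.2 = 14551.2 kW

P = 14551.2 kW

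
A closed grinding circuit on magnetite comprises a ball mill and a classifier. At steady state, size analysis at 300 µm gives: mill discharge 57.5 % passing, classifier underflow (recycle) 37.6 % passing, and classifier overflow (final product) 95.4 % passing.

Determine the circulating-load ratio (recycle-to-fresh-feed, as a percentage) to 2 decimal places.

CL = 190.45 %

Mass balance on the −300 µm fraction:
(1+r)d = ru + o → r = (o−d)/(d−u)
r = (95.4 − 57.5)/(57.5 − 37.6) = 37.9/19.9 = 1.9045
CL = 100·r = 190.45 %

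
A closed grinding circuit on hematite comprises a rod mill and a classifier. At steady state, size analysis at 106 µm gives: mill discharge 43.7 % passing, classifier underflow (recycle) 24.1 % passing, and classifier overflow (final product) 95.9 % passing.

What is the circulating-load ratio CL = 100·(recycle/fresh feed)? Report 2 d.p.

CL = 266.33 %

Two-product formula at 106 µm:
(1+r)·d = r·u + o ⇒ r = (o−d)/(d−u)
r = (95.9 − 43.7)/(43.7 − 24.1) = 52.2/19.6 = 2.6633
CL = 100·r = 266.33 %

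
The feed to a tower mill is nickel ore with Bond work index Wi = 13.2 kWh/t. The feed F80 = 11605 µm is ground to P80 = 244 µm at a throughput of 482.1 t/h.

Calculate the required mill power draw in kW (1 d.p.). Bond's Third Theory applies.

P = 3483.2 kW

W = 10 Wi (1/√P80 − 1/√F80)  [Bond]
W = 10·13.2·(1/√244 − 1/√11605) = 10·13.2·(0.054736) = 7.2251 kWh/t
P = W·T = 7.2251·482.1 = 3483.2 kW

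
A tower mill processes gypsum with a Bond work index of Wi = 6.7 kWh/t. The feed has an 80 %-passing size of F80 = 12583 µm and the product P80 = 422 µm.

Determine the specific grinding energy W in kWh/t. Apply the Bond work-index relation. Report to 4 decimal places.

W = 2.6642 kWh/t

W = 10 Wi (1/√P80 − 1/√F80)  [Bond]
1/√422 = 0.048679;  1/√12583 = 0.008915
W = 10·6.7·(0.048679 − 0.008915) = 2.6642 kWh/t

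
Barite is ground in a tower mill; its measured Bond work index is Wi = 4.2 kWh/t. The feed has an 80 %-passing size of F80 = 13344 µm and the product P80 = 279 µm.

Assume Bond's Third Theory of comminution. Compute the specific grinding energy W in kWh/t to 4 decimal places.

W = 2.1509 kWh/t

W = 10·Wi·[P80^(−½) − F80^(−½)]
1/√279 = 0.059868;  1/√13344 = 0.008657
W = 10·4.2·(0.059868 − 0.008657) = 2.1509 kWh/t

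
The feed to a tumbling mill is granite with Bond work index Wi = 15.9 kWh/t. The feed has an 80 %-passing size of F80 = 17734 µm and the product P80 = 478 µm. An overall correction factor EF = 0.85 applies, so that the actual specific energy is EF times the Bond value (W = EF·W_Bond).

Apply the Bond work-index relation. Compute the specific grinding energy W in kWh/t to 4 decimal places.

W = 10 Wi / √P80 − 10 Wi / √F80
1/√478 = 0.045739;  1/√17734 = 0.007509
W = 10·15.9·(0.045739 − 0.007509) = 6.0785 kWh/t
W_actual = 0.85 × 6.0785 = 5.1667 kWh/t

W = 5.1667 kWh/t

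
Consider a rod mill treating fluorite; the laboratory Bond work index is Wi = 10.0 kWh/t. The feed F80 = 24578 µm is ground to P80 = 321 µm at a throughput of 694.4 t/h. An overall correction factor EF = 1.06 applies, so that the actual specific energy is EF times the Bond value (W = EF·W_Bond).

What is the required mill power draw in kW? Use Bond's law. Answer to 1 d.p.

Bond:  W = 10 Wi (1/√P − 1/√F)
W = 10·10.0·(1/√321 − 1/√24578) = 10·10.0·(0.049436) = 4.9436 kWh/t
W_actual = 1.06 × 4.9436 = 5.2402 kWh/t
P_mill = W·ṁ = 5.2402·694.4 = 3638.8 kW

P = 3638.8 kW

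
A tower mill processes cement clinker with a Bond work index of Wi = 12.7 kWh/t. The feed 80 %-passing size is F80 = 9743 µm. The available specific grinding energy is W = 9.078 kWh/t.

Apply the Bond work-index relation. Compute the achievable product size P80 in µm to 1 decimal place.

P80 = 150.1 µm

Bond:  W = 10 Wi (1/√P − 1/√F)
⇒ 1/√P80 = W/(10 Wi) + 1/√F80
  = 9.0780/(10·12.7) + 1/√9743 = 0.071480 + 0.010131 = 0.081611
P80 = (1/0.081611)² = 12.2532² = 150.14 µm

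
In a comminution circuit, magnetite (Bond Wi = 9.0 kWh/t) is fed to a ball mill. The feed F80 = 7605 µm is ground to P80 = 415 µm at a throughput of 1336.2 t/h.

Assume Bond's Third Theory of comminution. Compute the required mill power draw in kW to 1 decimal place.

W = 10·Wi·[P80^(−½) − F80^(−½)]
W = 10·9.0·(1/√415 − 1/√7605) = 10·9.0·(0.037621) = 3.3859 kWh/t
P = W·T = 3.3859·1336.2 = 4524.2 kW

P = 4524.2 kW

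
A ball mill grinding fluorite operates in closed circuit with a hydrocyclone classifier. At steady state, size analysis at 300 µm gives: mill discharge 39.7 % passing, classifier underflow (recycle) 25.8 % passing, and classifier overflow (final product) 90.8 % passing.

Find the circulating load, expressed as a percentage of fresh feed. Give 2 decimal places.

Two-product formula at 300 µm:
r = (o − d)/(d − u)
r = (90.8 − 39.7)/(39.7 − 25.8) = 51.1/13.9 = 3.6763
CL = 100·r = 367.63 %

CL = 367.63 %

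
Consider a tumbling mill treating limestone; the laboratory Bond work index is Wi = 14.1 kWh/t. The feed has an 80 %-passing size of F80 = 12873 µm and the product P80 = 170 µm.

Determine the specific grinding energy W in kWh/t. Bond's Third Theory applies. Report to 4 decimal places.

W = 9.5715 kWh/t

Bond:  W = 10 Wi (1/√P − 1/√F)
1/√170 = 0.076696;  1/√12873 = 0.008814
W = 10·14.1·(0.076696 − 0.008814) = 9.5715 kWh/t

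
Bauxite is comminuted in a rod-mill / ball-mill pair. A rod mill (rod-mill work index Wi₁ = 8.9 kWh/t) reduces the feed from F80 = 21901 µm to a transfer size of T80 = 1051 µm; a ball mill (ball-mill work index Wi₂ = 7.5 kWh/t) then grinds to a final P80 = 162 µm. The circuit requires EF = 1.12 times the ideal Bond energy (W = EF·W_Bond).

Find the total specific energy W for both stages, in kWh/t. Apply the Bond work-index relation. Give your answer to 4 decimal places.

W = 10 Wi (1/√P80 − 1/√F80)  [Bond]
Stage 1 (21901→1051 µm, Wi₁=8.9): W₁ = 10·8.9·(0.030846 − 0.006757) = 2.1439 kWh/t
Stage 2 (1051→162 µm, Wi₂=7.5): W₂ = 10·7.5·(0.078567 − 0.030846) = 3.5791 kWh/t
W = W₁ + W₂ = 2.1439 + 3.5791 = 5.7230 kWh/t
W_actual = 1.12 × 5.7230 = 6.4098 kWh/t

W = 6.4098 kWh/t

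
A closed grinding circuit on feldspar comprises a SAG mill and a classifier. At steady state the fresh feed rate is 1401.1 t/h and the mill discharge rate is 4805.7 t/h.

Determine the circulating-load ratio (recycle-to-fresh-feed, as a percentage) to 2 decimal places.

CL = 242.99 %

Steady state: M = F + R.
R = M − F = 4805.7 − 1401.1 = 3404.6 t/h
CL = 100·R/F = 100·3404.6/1401.1 = 242.99 %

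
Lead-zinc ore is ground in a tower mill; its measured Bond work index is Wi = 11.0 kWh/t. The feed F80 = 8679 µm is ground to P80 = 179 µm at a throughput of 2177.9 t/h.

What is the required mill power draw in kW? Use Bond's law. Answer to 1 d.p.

P = 15334.7 kW

W = 10·Wi·[P80^(−½) − F80^(−½)]
W = 10·11.0·(1/√179 − 1/√8679) = 10·11.0·(0.064009) = 7.0410 kWh/t
Power = W × throughput = 7.0410 kWh/t × 2177.9 t/h = 15334.7 kW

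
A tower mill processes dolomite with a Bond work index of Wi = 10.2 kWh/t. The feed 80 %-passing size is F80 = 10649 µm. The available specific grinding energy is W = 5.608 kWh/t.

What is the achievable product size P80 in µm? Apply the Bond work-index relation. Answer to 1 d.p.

P80 = 239.1 µm

Bond: W = 10·Wi·(1/√P80 − 1/√F80)
⇒ 1/√P80 = W/(10 Wi) + 1/√F80
  = 5.6080/(10·10.2) + 1/√10649 = 0.054980 + 0.009690 = 0.064671
P80 = (1/0.064671)² = 15.4629² = 239.10 µm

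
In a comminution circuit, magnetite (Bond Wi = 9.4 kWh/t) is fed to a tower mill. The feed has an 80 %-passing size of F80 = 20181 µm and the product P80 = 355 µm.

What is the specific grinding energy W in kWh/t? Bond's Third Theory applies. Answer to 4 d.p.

Bond:  W = 10 Wi (1/√P − 1/√F)
1/√355 = 0.053074;  1/√20181 = 0.007039
W = 10·9.4·(0.053074 − 0.007039) = 4.3273 kWh/t

W = 4.3273 kWh/t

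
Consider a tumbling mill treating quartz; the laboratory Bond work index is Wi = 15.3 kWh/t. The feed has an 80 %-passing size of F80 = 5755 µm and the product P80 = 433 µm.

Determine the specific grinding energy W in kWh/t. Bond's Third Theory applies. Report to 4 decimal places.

W = 5.3359 kWh/t

W_Bond = 10·Wi·(1/√P₈₀ − 1/√F₈₀)
1/√433 = 0.048057;  1/√5755 = 0.013182
W = 10·15.3·(0.048057 − 0.013182) = 5.3359 kWh/t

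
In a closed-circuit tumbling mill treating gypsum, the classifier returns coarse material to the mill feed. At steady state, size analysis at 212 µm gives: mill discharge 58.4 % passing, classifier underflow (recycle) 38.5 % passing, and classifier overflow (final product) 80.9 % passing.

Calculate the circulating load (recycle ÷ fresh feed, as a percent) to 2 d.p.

Two-product formula at 212 µm:
(1+r)·d = r·u + o ⇒ r = (o−d)/(d−u)
r = (80.9 − 58.4)/(58.4 − 38.5) = 22.5/19.9 = 1.1307
CL = 100·r = 113.07 %

CL = 113.07 %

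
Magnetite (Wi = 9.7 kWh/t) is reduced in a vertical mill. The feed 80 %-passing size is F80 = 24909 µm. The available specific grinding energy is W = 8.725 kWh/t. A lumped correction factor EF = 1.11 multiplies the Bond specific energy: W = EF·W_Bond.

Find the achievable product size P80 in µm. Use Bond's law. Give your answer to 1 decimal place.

P80 = 131.0 µm

W = 10 Wi / √P80 − 10 Wi / √F80
W_Bond = W / EF = 8.725 / 1.11 = 7.8604 kWh/t
P80^(−½) = W_Bond/(10 Wi) + F80^(−½)
  = 7.8604/(10·9.7) + 1/√24909 = 0.081035 + 0.006336 = 0.087371
P80 = (1/0.087371)² = 11.4455² = 131.00 µm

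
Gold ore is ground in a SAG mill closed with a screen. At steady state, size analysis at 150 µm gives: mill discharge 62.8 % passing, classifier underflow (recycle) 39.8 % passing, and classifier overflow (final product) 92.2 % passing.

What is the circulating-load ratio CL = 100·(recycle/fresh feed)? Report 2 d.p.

CL = 127.83 %

Classifier node, passing 150 µm:
(1+r)·d = r·u + o ⇒ r = (o−d)/(d−u)
r = (92.2 − 62.8)/(62.8 − 39.8) = 29.4/23.0 = 1.2783
CL = 100·r = 127.83 %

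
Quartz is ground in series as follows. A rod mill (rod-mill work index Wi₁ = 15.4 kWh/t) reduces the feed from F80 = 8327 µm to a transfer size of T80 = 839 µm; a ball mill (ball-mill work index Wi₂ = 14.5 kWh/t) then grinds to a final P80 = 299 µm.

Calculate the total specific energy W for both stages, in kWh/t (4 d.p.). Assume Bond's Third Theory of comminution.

W = 7.0087 kWh/t

W = 10 Wi / √P80 − 10 Wi / √F80
Stage 1 (8327→839 µm, Wi₁=15.4): W₁ = 10·15.4·(0.034524 − 0.010959) = 3.6290 kWh/t
Stage 2 (839→299 µm, Wi₂=14.5): W₂ = 10·14.5·(0.057831 − 0.034524) = 3.3796 kWh/t
W = W₁ + W₂ = 3.6290 + 3.3796 = 7.0087 kWh/t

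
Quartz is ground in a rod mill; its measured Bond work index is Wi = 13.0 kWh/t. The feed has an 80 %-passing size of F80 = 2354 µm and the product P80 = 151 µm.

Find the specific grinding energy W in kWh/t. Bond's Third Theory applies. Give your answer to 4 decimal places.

W = 7.8998 kWh/t

W = 10 Wi (1/√P80 − 1/√F80)  [Bond]
1/√151 = 0.081379;  1/√2354 = 0.020611
W = 10·13.0·(0.081379 − 0.020611) = 7.8998 kWh/t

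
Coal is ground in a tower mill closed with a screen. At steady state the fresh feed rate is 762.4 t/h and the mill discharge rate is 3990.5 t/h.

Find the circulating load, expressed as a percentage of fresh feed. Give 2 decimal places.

CL = 423.41 %

Mill node: discharge = fresh + recycle.
R = M − F = 3990.5 − 762.4 = 3228.1 t/h
CL = 100·R/F = 100·3228.1/762.4 = 423.41 %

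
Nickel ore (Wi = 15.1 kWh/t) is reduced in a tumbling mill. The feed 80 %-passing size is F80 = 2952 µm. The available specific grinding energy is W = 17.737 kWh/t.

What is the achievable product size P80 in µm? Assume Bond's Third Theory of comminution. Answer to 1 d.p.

W = 10·Wi·(P80^(-½) − F80^(-½))
⇒ 1/√P80 = W/(10 Wi) + 1/√F80
  = 17.7370/(10·15.1) + 1/√2952 = 0.117464 + 0.018405 = 0.135869
P80 = (1/0.135869)² = 7.3600² = 54.17 µm

P80 = 54.2 µm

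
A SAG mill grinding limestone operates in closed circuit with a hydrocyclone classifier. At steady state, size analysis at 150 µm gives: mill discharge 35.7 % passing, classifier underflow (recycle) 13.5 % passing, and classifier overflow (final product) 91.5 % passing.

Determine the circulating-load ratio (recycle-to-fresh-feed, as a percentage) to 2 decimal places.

Two-product formula at 150 µm:
r = (o − d)/(d − u)
r = (91.5 − 35.7)/(35.7 − 13.5) = 55.8/22.2 = 2.5135
CL = 100·r = 251.35 %

CL = 251.35 %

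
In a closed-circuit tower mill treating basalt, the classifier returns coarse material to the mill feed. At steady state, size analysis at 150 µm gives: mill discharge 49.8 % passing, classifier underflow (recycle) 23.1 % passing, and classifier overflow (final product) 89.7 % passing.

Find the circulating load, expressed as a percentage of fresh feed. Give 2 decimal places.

Balance %-passing 150 µm (r = R/F):
d + r·d = r·u + o → r(d−u) = o−d
r = (89.7 − 49.8)/(49.8 − 23.1) = 39.9/26.7 = 1.4944
CL = 100·r = 149.44 %

CL = 149.44 %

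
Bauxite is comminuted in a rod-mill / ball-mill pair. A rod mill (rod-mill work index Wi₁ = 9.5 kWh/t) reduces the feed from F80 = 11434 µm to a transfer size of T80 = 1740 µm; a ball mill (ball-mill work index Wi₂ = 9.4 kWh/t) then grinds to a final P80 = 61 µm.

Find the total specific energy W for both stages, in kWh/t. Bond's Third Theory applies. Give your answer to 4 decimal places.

W = 10·Wi·(P80^(-½) − F80^(-½))
Stage 1 (11434→1740 µm, Wi₁=9.5): W₁ = 10·9.5·(0.023973 − 0.009352) = 1.3890 kWh/t
Stage 2 (1740→61 µm, Wi₂=9.4): W₂ = 10·9.4·(0.128037 − 0.023973) = 9.7820 kWh/t
W = W₁ + W₂ = 1.3890 + 9.7820 = 11.1710 kWh/t

W = 11.1710 kWh/t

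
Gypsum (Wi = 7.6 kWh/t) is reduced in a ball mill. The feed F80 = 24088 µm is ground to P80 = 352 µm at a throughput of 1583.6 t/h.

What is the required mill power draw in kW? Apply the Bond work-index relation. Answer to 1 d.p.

P = 5639.4 kW

W = 10 Wi (1/√P80 − 1/√F80)  [Bond]
W = 10·7.6·(1/√352 − 1/√24088) = 10·7.6·(0.046857) = 3.5611 kWh/t
Mill draw = 3.5611 × 1583.6 = 5639.4 kW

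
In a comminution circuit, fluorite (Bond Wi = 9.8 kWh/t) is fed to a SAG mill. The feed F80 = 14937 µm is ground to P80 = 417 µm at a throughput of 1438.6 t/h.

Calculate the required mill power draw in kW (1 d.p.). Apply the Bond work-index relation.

W_Bond = 10·Wi·(1/√P₈₀ − 1/√F₈₀)
W = 10·9.8·(1/√417 − 1/√14937) = 10·9.8·(0.040788) = 3.9972 kWh/t
Power = W × throughput = 3.9972 kWh/t × 1438.6 t/h = 5750.4 kW

P = 5750.4 kW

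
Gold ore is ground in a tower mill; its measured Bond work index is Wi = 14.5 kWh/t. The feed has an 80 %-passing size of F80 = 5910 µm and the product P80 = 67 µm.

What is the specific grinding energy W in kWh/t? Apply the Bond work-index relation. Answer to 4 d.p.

W = 15.8284 kWh/t

W = 10 Wi / √P80 − 10 Wi / √F80
1/√67 = 0.122169;  1/√5910 = 0.013008
W = 10·14.5·(0.122169 − 0.013008) = 15.8284 kWh/t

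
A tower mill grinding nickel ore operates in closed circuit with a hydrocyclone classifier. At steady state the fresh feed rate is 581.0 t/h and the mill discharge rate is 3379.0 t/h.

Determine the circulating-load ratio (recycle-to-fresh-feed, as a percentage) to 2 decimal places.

CL = 481.58 %

Steady state: M = F + R.
R = M − F = 3379.0 − 581.0 = 2798.0 t/h
CL = 100·R/F = 100·2798.0/581.0 = 481.58 %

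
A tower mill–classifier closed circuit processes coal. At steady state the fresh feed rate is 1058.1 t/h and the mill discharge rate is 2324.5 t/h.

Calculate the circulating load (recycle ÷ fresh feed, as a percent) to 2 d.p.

CL = 119.69 %

M = F + R at steady state, so:
R = M − F = 2324.5 − 1058.1 = 1266.4 t/h
CL = 100·R/F = 100·1266.4/1058.1 = 119.69 %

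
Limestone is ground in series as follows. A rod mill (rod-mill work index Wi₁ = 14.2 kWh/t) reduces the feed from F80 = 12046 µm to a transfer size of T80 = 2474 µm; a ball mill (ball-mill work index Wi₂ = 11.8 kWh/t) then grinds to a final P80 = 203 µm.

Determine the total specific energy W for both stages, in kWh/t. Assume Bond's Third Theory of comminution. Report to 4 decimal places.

W = 7.4707 kWh/t

W = 10 Wi (P80^-0.5 − F80^-0.5)
Stage 1 (12046→2474 µm, Wi₁=14.2): W₁ = 10·14.2·(0.020105 − 0.009111) = 1.5611 kWh/t
Stage 2 (2474→203 µm, Wi₂=11.8): W₂ = 10·11.8·(0.070186 − 0.020105) = 5.9096 kWh/t
W = W₁ + W₂ = 1.5611 + 5.9096 = 7.4707 kWh/t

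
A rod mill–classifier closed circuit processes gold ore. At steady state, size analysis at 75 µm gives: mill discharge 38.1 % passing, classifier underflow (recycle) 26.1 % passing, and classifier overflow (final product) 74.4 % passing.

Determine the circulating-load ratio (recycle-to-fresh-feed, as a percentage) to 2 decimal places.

Mass balance on the −75 µm fraction:
Fd + Rd = Ru + Fo ⇒ R/F = (o−d)/(d−u)
r = (74.4 − 38.1)/(38.1 − 26.1) = 36.3/12.0 = 3.0250
CL = 100·r = 302.50 %

CL = 302.50 %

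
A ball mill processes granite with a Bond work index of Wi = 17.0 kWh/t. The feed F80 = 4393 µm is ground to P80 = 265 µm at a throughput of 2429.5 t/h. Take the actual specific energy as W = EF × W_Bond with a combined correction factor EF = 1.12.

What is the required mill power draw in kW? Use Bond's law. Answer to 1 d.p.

W = 10·Wi·[P80^(−½) − F80^(−½)]
W = 10·17.0·(1/√265 − 1/√4393) = 10·17.0·(0.046342) = 7.8781 kWh/t
Corrected W = EF·W_Bond = 1.12·7.8781 = 8.8235 kWh/t
P_mill = W·ṁ = 8.8235·2429.5 = 21436.7 kW

P = 21436.7 kW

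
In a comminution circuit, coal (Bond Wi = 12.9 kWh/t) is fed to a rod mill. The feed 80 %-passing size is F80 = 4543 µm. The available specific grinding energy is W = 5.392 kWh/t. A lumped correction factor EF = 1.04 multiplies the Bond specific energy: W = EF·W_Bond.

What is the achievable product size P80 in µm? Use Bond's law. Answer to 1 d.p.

P80 = 330.3 µm

W_Bond = 10·Wi·(1/√P₈₀ − 1/√F₈₀)
W_Bond = W / EF = 5.392 / 1.04 = 5.1846 kWh/t
P80^(−½) = W_Bond/(10 Wi) + F80^(−½)
  = 5.1846/(10·12.9) + 1/√4543 = 0.040191 + 0.014836 = 0.055027
P80 = (1/0.055027)² = 18.1728² = 330.25 µm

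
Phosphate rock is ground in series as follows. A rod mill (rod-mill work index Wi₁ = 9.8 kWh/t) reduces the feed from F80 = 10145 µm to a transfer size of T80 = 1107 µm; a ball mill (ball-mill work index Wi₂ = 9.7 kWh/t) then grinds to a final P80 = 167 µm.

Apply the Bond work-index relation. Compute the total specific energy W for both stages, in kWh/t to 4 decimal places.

W = 10·Wi·(P80^(-½) − F80^(-½))
Stage 1 (10145→1107 µm, Wi₁=9.8): W₁ = 10·9.8·(0.030056 − 0.009928) = 1.9725 kWh/t
Stage 2 (1107→167 µm, Wi₂=9.7): W₂ = 10·9.7·(0.077382 − 0.030056) = 4.5907 kWh/t
W = W₁ + W₂ = 1.9725 + 4.5907 = 6.5632 kWh/t

W = 6.5632 kWh/t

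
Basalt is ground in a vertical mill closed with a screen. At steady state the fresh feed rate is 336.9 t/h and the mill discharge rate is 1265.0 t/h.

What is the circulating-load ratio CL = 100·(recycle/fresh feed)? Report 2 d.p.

CL = 275.48 %

Steady state: M = F + R.
R = M − F = 1265.0 − 336.9 = 928.1 t/h
CL = 100·R/F = 100·928.1/336.9 = 275.48 %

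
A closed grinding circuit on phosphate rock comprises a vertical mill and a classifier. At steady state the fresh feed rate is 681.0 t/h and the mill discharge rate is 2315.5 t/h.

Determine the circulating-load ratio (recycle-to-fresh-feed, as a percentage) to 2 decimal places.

CL = 240.01 %

Discharge = new feed + return, hence
R = M − F = 2315.5 − 681.0 = 1634.5 t/h
CL = 100·R/F = 100·1634.5/681.0 = 240.01 %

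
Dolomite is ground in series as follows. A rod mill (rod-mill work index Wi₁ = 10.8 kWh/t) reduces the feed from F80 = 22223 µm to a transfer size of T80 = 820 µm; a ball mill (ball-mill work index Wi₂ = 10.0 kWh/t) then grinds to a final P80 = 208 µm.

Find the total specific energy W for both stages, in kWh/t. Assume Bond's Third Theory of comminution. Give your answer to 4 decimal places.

W = 10·Wi·[P80^(−½) − F80^(−½)]
Stage 1 (22223→820 µm, Wi₁=10.8): W₁ = 10·10.8·(0.034922 − 0.006708) = 3.0471 kWh/t
Stage 2 (820→208 µm, Wi₂=10.0): W₂ = 10·10.0·(0.069338 − 0.034922) = 3.4416 kWh/t
W = W₁ + W₂ = 3.0471 + 3.4416 = 6.4887 kWh/t

W = 6.4887 kWh/t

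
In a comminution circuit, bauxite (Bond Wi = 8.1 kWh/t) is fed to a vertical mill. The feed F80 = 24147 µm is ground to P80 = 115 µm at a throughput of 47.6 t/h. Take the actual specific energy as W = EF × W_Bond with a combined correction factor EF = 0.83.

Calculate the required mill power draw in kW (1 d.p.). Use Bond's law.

W = 10·Wi·(P80^(-½) − F80^(-½))
W = 10·8.1·(1/√115 − 1/√24147) = 10·8.1·(0.086815) = 7.0320 kWh/t
W_actual = 0.83 × 7.0320 = 5.8366 kWh/t
P = W·T = 5.8366·47.6 = 277.8 kW

P = 277.8 kW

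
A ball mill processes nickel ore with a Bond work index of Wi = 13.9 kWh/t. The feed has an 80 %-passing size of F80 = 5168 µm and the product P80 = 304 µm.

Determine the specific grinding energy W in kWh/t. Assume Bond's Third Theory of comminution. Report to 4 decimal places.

W = 6.0387 kWh/t

W = 10·Wi·(P80^(-½) − F80^(-½))
1/√304 = 0.057354;  1/√5168 = 0.013910
W = 10·13.9·(0.057354 − 0.013910) = 6.0387 kWh/t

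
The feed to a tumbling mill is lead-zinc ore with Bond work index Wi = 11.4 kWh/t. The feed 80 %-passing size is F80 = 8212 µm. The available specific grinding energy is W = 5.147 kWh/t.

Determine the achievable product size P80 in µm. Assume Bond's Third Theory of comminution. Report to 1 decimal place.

W = 10 Wi (1/√P80 − 1/√F80)  [Bond]
⇒ 1/√P80 = W/(10 Wi) + 1/√F80
  = 5.1470/(10·11.4) + 1/√8212 = 0.045149 + 0.011035 = 0.056184
P80 = (1/0.056184)² = 17.7986² = 316.79 µm

P80 = 316.8 µm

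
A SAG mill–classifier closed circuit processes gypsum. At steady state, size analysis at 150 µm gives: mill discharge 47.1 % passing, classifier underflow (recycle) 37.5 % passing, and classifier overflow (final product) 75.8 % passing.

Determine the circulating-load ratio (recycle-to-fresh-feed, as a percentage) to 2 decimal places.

Balance %-passing 150 µm (r = R/F):
(1+r)·d = r·u + o ⇒ r = (o−d)/(d−u)
r = (75.8 − 47.1)/(47.1 − 37.5) = 28.7/9.6 = 2.9896
CL = 100·r = 298.96 %

CL = 298.96 %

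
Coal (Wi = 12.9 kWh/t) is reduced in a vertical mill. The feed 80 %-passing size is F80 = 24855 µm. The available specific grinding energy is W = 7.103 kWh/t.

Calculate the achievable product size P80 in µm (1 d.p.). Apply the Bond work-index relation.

P80 = 265.2 µm

W = 10 Wi / √P80 − 10 Wi / √F80
1/√P80 = 1/√F80 + W/(10·Wi)
  = 7.1030/(10·12.9) + 1/√24855 = 0.055062 + 0.006343 = 0.061405
P80 = (1/0.061405)² = 16.2853² = 265.21 µm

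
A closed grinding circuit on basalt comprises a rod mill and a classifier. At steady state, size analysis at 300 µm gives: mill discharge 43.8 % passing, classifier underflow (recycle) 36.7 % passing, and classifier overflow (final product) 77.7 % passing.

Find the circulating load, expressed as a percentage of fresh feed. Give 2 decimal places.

Balance %-passing 300 µm (r = R/F):
Fd + Rd = Ru + Fo ⇒ R/F = (o−d)/(d−u)
r = (77.7 − 43.8)/(43.8 − 36.7) = 33.9/7.1 = 4.7746
CL = 100·r = 477.46 %

CL = 477.46 %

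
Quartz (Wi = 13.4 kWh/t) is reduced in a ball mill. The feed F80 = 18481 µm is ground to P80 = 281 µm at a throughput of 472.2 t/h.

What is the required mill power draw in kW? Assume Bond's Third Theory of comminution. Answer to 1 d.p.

P = 3309.2 kW

W = 10·Wi·(P80^(-½) − F80^(-½))
W = 10·13.4·(1/√281 − 1/√18481) = 10·13.4·(0.052299) = 7.0081 kWh/t
Mill draw = 7.0081 × 472.2 = 3309.2 kW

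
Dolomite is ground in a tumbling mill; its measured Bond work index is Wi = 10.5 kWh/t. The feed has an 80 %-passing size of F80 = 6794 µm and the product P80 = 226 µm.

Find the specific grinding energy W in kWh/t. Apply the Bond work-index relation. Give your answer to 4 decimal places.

W_Bond = 10·Wi·(1/√P₈₀ − 1/√F₈₀)
1/√226 = 0.066519;  1/√6794 = 0.012132
W = 10·10.5·(0.066519 − 0.012132) = 5.7106 kWh/t

W = 5.7106 kWh/t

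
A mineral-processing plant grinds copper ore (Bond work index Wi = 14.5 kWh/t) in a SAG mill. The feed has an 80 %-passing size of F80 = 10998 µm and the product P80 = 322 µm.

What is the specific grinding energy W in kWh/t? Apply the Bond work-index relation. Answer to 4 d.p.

W = 10·Wi·[P80^(−½) − F80^(−½)]
1/√322 = 0.055728;  1/√10998 = 0.009535
W = 10·14.5·(0.055728 − 0.009535) = 6.6979 kWh/t

W = 6.6979 kWh/t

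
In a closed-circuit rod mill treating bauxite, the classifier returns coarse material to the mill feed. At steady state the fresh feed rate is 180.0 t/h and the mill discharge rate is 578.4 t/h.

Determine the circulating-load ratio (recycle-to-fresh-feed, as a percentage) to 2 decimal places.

Discharge = new feed + return, hence
R = M − F = 578.4 − 180.0 = 398.4 t/h
CL = 100·R/F = 100·398.4/180.0 = 221.33 %

CL = 221.33 %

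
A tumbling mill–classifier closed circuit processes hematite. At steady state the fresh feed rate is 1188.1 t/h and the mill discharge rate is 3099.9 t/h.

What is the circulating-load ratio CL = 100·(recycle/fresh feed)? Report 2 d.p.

CL = 160.91 %

M = F + R at steady state, so:
R = M − F = 3099.9 − 1188.1 = 1911.8 t/h
CL = 100·R/F = 100·1911.8/1188.1 = 160.91 %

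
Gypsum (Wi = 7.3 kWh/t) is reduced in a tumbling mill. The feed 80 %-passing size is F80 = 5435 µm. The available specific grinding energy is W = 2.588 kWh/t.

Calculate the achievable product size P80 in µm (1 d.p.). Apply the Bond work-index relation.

P80 = 416.2 µm

W = 10 Wi (P80^-0.5 − F80^-0.5)
P80^-0.5 = F80^-0.5 + W/(10 Wi)
  = 2.5880/(10·7.3) + 1/√5435 = 0.035452 + 0.013564 = 0.049016
P80 = (1/0.049016)² = 20.4013² = 416.21 µm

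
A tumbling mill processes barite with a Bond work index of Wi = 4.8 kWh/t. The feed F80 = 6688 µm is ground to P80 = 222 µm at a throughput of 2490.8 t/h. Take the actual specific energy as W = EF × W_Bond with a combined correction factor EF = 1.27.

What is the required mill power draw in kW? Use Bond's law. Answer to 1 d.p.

W = 10·Wi·[P80^(−½) − F80^(−½)]
W = 10·4.8·(1/√222 − 1/√6688) = 10·4.8·(0.054888) = 2.6346 kWh/t
Apply correction: 2.6346 × 1.27 = 3.3460 kWh/t
Mill draw = 3.3460 × 2490.8 = 8334.1 kW

P = 8334.1 kW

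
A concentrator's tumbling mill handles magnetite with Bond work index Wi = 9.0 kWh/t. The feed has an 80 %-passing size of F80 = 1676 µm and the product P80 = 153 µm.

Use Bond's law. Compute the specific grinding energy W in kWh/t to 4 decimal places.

W = 5.0777 kWh/t

Bond:  W = 10 Wi (1/√P − 1/√F)
1/√153 = 0.080845;  1/√1676 = 0.024427
W = 10·9.0·(0.080845 − 0.024427) = 5.0777 kWh/t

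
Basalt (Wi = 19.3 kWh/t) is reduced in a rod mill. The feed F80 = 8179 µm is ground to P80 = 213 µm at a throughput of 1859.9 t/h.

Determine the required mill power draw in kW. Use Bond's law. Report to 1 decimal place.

Bond: W = 10·Wi·(1/√P80 − 1/√F80)
W = 10·19.3·(1/√213 − 1/√8179) = 10·19.3·(0.057462) = 11.0901 kWh/t
Power = W × throughput = 11.0901 kWh/t × 1859.9 t/h = 20626.4 kW

P = 20626.4 kW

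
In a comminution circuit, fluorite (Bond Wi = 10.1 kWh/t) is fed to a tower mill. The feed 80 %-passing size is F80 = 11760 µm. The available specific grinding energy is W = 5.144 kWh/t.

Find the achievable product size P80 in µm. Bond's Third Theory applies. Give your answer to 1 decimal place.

P80 = 276.4 µm

W = 10 Wi (P80^-0.5 − F80^-0.5)
1/√P80 = 1/√F80 + W/(10·Wi)
  = 5.1440/(10·10.1) + 1/√11760 = 0.050931 + 0.009221 = 0.060152
P80 = (1/0.060152)² = 16.6245² = 276.37 µm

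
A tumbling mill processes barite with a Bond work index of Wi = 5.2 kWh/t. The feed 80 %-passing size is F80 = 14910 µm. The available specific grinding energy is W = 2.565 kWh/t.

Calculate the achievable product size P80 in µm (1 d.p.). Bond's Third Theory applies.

P80 = 302.3 µm

W = 10 Wi (1/√P80 − 1/√F80)  [Bond]
⇒ 1/√P80 = W/(10 Wi) + 1/√F80
  = 2.5650/(10·5.2) + 1/√14910 = 0.049327 + 0.008190 = 0.057516
P80 = (1/0.057516)² = 17.3863² = 302.28 µm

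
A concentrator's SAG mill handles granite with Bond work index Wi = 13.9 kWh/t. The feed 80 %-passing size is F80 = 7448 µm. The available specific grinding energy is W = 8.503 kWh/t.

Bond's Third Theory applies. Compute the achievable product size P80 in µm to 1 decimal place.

W = 10·Wi·[P80^(−½) − F80^(−½)]
P80^(−½) = W/(10 Wi) + F80^(−½)
  = 8.5030/(10·13.9) + 1/√7448 = 0.061173 + 0.011587 = 0.072760
P80 = (1/0.072760)² = 13.7438² = 188.89 µm

P80 = 188.9 µm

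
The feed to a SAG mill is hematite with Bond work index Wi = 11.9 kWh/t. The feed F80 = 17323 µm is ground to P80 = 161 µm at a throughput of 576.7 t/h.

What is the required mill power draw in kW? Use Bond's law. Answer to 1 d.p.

P = 4887.2 kW

W = 10 Wi (1/√P80 − 1/√F80)  [Bond]
W = 10·11.9·(1/√161 − 1/√17323) = 10·11.9·(0.071213) = 8.4744 kWh/t
P_mill = W·ṁ = 8.4744·576.7 = 4887.2 kW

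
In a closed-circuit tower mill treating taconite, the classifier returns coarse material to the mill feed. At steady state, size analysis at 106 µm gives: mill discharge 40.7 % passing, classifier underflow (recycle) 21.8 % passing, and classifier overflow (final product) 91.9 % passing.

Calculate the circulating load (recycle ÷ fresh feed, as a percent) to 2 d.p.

CL = 270.90 %

Classifier node, passing 106 µm:
(1+r)d = ru + o → r = (o−d)/(d−u)
r = (91.9 − 40.7)/(40.7 − 21.8) = 51.2/18.9 = 2.7090
CL = 100·r = 270.90 %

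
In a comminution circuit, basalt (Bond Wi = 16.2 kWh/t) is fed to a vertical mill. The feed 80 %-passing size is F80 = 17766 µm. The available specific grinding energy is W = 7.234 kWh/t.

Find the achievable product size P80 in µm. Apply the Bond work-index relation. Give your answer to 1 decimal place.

W_Bond = 10·Wi·(1/√P₈₀ − 1/√F₈₀)
P80^-0.5 = F80^-0.5 + W/(10 Wi)
  = 7.2340/(10·16.2) + 1/√17766 = 0.044654 + 0.007502 = 0.052157
P80 = (1/0.052157)² = 19.1730² = 367.60 µm

P80 = 367.6 µm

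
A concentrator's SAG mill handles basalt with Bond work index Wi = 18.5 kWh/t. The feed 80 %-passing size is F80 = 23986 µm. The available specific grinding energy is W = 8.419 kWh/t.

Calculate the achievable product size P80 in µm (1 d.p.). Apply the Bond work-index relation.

W = 10·Wi·(P80^(-½) − F80^(-½))
⇒ 1/√P80 = W/(10·Wi) + 1/√F80
  = 8.4190/(10·18.5) + 1/√23986 = 0.045508 + 0.006457 = 0.051965
P80 = (1/0.051965)² = 19.2437² = 370.32 µm

P80 = 370.3 µm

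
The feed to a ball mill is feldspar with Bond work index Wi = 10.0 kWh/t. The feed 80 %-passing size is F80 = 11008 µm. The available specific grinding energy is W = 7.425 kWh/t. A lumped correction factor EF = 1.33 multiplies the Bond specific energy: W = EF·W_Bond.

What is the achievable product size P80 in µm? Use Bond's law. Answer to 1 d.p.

Bond:  W = 10 Wi (1/√P − 1/√F)
W_Bond = W / EF = 7.425 / 1.33 = 5.5827 kWh/t
⇒ 1/√P80 = W_Bond/(10·Wi) + 1/√F80
  = 5.5827/(10·10.0) + 1/√11008 = 0.055827 + 0.009531 = 0.065358
P80 = (1/0.065358)² = 15.3003² = 234.10 µm

P80 = 234.1 µm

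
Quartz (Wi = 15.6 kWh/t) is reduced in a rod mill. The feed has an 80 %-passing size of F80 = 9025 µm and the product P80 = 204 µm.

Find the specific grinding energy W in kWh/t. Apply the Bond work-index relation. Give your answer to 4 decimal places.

Bond:  W = 10 Wi (1/√P − 1/√F)
1/√204 = 0.070014;  1/√9025 = 0.010526
W = 10·15.6·(0.070014 − 0.010526) = 9.2801 kWh/t

W = 9.2801 kWh/t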